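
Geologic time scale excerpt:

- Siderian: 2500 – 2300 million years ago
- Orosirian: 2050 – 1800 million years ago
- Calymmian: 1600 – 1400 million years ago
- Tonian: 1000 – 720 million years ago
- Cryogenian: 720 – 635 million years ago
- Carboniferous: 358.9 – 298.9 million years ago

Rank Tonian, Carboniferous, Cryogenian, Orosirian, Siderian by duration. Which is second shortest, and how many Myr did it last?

Durations: Tonian 280; Carboniferous 60; Cryogenian 85; Orosirian 250; Siderian 200 Myr.
Sorted shortest-first: Carboniferous (60), Cryogenian (85), Siderian (200), Orosirian (250), Tonian (280).
The second shortest is Cryogenian at 85 Myr.

Cryogenian, 85 million years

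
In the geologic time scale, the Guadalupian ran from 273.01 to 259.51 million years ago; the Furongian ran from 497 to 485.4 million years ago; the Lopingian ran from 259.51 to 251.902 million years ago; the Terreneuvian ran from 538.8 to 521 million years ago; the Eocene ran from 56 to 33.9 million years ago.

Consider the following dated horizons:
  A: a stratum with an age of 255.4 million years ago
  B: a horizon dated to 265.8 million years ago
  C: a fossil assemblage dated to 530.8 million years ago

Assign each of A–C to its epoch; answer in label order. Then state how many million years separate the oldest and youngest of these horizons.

A — Lopingian; B — Guadalupian; C — Terreneuvian; span 275.4 million years

Match each age against the start–end ranges in the excerpt: A = 255.4 Ma → Lopingian (259.51–251.902); B = 265.8 Ma → Guadalupian (273.01–259.51); C = 530.8 Ma → Terreneuvian (538.8–521).
The largest age is 530.8 Ma and the smallest is 255.4 Ma; their difference is 275.4 Myr.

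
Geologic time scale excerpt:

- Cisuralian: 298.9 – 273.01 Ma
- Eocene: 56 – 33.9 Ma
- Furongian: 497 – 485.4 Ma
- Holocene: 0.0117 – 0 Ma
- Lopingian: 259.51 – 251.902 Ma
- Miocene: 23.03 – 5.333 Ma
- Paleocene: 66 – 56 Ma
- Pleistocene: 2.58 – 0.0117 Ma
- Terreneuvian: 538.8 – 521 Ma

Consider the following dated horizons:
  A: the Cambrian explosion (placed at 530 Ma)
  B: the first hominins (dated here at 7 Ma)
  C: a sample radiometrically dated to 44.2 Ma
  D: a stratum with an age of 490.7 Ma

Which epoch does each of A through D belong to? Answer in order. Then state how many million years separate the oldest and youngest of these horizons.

A — Terreneuvian; B — Miocene; C — Eocene; D — Furongian; span 523 million years

A: 530 Ma lies in 538.8–521 Ma, so Terreneuvian.
B: 7 Ma lies in 23.03–5.333 Ma, so Miocene.
C: 44.2 Ma lies in 56–33.9 Ma, so Eocene.
D: 490.7 Ma lies in 497–485.4 Ma, so Furongian.
Oldest = 530 Ma, youngest = 7 Ma → span 523 Myr.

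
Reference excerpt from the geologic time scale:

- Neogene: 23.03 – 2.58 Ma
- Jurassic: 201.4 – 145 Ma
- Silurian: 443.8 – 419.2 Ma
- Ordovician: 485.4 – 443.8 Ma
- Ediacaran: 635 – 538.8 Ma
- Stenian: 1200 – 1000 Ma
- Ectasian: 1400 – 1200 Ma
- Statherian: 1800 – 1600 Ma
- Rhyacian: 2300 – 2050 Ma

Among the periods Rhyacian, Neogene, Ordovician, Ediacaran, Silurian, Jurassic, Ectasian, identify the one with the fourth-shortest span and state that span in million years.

Durations: Rhyacian 250; Neogene 20.45; Ordovician 41.6; Ediacaran 96.2; Silurian 24.6; Jurassic 56.4; Ectasian 200 Myr.
Sorted shortest-first: Neogene (20.45), Silurian (24.6), Ordovician (41.6), Jurassic (56.4), Ediacaran (96.2), Ectasian (200), Rhyacian (250).
The fourth shortest is Jurassic at 56.4 Myr.

Jurassic, 56.4 million years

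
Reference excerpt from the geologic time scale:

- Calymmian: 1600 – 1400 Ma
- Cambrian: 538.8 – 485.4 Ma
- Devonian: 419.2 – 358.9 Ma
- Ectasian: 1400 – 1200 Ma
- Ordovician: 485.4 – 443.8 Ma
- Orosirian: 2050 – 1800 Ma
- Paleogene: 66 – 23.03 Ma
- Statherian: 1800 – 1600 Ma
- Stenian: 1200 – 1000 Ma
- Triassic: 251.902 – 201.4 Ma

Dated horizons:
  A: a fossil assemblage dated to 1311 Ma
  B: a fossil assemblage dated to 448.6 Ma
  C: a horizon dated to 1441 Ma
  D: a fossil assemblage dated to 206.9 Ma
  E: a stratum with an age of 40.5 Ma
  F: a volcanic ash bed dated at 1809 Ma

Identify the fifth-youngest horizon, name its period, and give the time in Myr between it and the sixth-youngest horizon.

Sorted youngest-first by Ma: E (40.5), D (206.9), B (448.6), A (1311), C (1441), F (1809).
The fifth youngest is C at 1441 Ma, which lies in 1600–1400 Ma: the Calymmian.
The sixth youngest is F at 1809 Ma; separation = |1441 − 1809| = 368 Myr.

C, in the Calymmian; 368 million years to F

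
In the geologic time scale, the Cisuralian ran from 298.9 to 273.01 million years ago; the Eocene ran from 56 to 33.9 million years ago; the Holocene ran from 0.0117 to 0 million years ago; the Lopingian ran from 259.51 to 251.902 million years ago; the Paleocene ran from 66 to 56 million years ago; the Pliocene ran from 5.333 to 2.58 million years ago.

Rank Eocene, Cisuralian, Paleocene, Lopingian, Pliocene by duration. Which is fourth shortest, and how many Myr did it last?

Eocene, 22.1 million years

Start − end for each: Eocene 56 − 33.9 = 22.1; Cisuralian 298.9 − 273.01 = 25.89; Paleocene 66 − 56 = 10; Lopingian 259.51 − 251.902 = 7.608; Pliocene 5.333 − 2.58 = 2.753.
Ranking these from shortest: Pliocene < Lopingian < Paleocene < Eocene < Cisuralian.
Position 4 in that ranking is Eocene, which lasted 22.1 Myr.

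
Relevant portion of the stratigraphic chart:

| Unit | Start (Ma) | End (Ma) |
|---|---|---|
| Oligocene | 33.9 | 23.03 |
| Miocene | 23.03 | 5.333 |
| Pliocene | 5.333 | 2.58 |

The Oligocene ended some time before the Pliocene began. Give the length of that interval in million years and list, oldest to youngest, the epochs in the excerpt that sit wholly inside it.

17.697 million years; Miocene

End of Oligocene = 23.03 Ma; start of Pliocene = 5.333 Ma.
Gap = 23.03 − 5.333 = 17.697 Myr.
Epochs wholly inside 23.03–5.333 Ma: Miocene (23.03–5.333).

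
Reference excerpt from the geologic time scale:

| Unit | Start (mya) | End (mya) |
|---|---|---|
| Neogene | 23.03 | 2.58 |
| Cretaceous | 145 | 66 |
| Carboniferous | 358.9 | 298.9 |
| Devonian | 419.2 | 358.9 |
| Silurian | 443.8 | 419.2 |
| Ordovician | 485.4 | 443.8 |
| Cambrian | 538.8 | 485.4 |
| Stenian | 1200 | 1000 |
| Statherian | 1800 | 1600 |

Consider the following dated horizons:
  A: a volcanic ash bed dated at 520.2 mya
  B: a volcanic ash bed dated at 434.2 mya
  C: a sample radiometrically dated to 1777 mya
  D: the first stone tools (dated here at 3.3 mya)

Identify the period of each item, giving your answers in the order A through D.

A: 520.2 Ma lies in 538.8–485.4 Ma, so Cambrian.
B: 434.2 Ma lies in 443.8–419.2 Ma, so Silurian.
C: 1777 Ma lies in 1800–1600 Ma, so Statherian.
D: 3.3 Ma lies in 23.03–2.58 Ma, so Neogene.

A — Cambrian; B — Silurian; C — Statherian; D — Neogene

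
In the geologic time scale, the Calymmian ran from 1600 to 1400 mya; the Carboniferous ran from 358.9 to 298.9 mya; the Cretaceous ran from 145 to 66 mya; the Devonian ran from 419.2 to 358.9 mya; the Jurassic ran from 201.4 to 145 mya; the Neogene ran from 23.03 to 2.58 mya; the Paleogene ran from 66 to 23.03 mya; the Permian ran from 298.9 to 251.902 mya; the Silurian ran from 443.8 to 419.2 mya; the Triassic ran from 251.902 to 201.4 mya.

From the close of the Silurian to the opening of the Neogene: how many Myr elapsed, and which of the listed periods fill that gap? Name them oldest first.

396.17 million years; Devonian, Carboniferous, Permian, Triassic, Jurassic, Cretaceous, Paleogene

The Silurian closes at 419.2 Ma and the Neogene opens at 23.03 Ma, so the interval is 419.2 − 23.03 = 396.17 Myr.
A period fits inside if it starts at or after 419.2 Ma and ends at or before 23.03 Ma; oldest first that gives Devonian, Carboniferous, Permian, Triassic, Jurassic, Cretaceous, Paleogene.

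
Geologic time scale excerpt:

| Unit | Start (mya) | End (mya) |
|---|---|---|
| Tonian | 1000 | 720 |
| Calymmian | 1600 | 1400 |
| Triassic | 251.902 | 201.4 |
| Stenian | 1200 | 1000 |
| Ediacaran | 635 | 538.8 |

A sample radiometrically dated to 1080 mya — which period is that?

Stenian

1080 Ma lies between 1200 and 1000 Ma, so it falls in the Stenian.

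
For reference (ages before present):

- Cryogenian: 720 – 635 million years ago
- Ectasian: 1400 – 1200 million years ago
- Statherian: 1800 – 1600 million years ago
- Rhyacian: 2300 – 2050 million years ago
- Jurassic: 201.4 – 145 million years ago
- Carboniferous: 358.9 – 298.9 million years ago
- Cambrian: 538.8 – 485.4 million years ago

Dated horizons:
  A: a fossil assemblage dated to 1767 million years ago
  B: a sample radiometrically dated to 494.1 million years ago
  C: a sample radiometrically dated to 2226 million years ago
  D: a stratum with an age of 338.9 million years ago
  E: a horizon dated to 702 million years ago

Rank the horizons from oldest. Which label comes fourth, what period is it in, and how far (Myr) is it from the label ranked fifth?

Larger Ma means older, so oldest first: C 2226 > A 1767 > E 702 > B 494.1 > D 338.9.
Counting 4 along gives B (494.1 Ma); the excerpt puts that inside the Cambrian, 538.8–485.4 Ma.
Next in line is D (338.9 Ma), and 494.1 − 338.9 = 155.2 Myr.

B, in the Cambrian; 155.2 million years to D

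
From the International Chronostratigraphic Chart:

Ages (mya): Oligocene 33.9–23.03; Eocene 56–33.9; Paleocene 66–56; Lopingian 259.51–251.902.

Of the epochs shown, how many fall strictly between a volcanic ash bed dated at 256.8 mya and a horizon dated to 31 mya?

256.8 Ma sits inside the Lopingian (259.51–251.902) and 31 Ma inside the Oligocene (33.9–23.03); neither of those is wholly between the two dates.
The listed epochs lying completely between them are Paleocene, Eocene — 2 in all.

2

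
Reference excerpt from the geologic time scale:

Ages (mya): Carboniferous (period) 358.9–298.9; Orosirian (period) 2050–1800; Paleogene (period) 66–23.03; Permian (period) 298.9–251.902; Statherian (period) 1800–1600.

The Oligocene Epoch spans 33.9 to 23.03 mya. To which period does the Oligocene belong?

The Oligocene (33.9–23.03 Ma) lies entirely within 66–23.03 Ma, the Paleogene Period.

Paleogene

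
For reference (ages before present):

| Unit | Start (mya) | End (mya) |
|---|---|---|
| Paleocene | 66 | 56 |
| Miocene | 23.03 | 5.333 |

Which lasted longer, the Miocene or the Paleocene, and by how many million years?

Miocene: 23.03 − 5.333 = 17.697 Myr.
Paleocene: 66 − 56 = 10 Myr.
Difference: 17.697 − 10 = 7.697 Myr, so the Miocene was longer.

Miocene, by 7.697 million years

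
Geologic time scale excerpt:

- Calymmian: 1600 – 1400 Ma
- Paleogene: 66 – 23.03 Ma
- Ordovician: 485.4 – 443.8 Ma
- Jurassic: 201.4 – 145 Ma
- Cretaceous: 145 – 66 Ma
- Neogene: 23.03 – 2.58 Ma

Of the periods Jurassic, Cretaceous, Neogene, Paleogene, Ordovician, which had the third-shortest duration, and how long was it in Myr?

Start − end for each: Jurassic 201.4 − 145 = 56.4; Cretaceous 145 − 66 = 79; Neogene 23.03 − 2.58 = 20.45; Paleogene 66 − 23.03 = 42.97; Ordovician 485.4 − 443.8 = 41.6.
Ranking these from shortest: Neogene < Ordovician < Paleogene < Jurassic < Cretaceous.
Position 3 in that ranking is Paleogene, which lasted 42.97 Myr.

Paleogene, 42.97 million years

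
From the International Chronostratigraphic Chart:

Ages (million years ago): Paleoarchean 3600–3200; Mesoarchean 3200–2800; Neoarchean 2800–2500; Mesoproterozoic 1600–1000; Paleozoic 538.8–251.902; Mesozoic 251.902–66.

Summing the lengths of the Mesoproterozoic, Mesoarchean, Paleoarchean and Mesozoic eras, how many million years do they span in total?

Duration is start − end for each: (1600 − 1000) + (3200 − 2800) + (3600 − 3200) + (251.902 − 66).
That is 600 + 400 + 400 + 185.902, which totals 1585.902 million years.

1585.902 million years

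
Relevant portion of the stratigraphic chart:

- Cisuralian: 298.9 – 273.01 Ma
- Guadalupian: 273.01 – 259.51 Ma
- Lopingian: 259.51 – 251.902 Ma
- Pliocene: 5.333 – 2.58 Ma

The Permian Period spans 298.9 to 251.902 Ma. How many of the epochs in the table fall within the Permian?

3

Epochs inside 298.9–251.902 Ma: Cisuralian, Guadalupian, Lopingian — 3 in total.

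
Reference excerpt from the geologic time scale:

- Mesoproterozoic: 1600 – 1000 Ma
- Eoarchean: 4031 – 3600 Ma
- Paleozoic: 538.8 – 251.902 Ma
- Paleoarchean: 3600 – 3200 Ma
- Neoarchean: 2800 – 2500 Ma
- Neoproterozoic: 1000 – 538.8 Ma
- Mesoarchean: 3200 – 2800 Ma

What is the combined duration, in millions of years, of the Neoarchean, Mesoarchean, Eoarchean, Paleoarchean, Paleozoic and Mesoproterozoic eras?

Each duration: Neoarchean = 300; Mesoarchean = 400; Eoarchean = 431; Paleoarchean = 400; Paleozoic = 286.898; Mesoproterozoic = 600.
Sum: 300 + 400 + 431 + 400 + 286.898 + 600 = 2417.898 Myr.

2417.898 million years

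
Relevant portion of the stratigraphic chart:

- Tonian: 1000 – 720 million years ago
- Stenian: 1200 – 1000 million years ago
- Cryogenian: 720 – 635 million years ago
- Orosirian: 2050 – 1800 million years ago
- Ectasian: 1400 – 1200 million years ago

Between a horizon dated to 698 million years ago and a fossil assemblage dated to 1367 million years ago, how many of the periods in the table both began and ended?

1367 Ma sits inside the Ectasian (1400–1200) and 698 Ma inside the Cryogenian (720–635); neither of those is wholly between the two dates.
The listed periods lying completely between them are Stenian, Tonian — 2 in all.

2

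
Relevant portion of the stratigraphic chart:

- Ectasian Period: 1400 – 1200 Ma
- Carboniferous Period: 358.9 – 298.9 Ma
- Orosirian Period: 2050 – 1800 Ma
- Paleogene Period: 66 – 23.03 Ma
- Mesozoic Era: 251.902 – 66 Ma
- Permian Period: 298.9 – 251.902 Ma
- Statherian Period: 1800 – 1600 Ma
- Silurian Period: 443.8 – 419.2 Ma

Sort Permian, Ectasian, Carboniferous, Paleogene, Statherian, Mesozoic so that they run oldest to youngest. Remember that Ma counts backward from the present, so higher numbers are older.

The oldest of these is Statherian (starts 1800 Ma) and the youngest is Paleogene (ends 23.03 Ma).
In between, by decreasing start age: Ectasian (1400), Carboniferous (358.9), Permian (298.9), Mesozoic (251.902).

Statherian, Ectasian, Carboniferous, Permian, Mesozoic, Paleogene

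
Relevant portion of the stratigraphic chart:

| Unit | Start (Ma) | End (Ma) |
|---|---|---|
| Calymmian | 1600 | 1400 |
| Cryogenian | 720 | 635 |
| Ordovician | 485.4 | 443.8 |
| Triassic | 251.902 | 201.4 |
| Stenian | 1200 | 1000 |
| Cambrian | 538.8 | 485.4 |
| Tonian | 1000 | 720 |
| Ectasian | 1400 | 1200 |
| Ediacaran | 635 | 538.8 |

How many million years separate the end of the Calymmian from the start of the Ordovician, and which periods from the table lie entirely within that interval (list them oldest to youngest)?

914.6 million years; Ectasian, Stenian, Tonian, Cryogenian, Ediacaran, Cambrian

The Calymmian closes at 1400 Ma and the Ordovician opens at 485.4 Ma, so the interval is 1400 − 485.4 = 914.6 Myr.
A period fits inside if it starts at or after 1400 Ma and ends at or before 485.4 Ma; oldest first that gives Ectasian, Stenian, Tonian, Cryogenian, Ediacaran, Cambrian.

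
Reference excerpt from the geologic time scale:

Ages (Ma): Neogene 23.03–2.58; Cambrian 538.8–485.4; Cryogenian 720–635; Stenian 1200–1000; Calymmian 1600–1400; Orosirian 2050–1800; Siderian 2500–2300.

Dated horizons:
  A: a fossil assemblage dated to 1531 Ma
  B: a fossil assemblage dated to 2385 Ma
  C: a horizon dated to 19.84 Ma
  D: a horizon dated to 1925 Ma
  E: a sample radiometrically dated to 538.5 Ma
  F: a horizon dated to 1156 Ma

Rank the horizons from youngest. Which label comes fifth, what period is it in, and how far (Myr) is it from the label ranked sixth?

Smaller Ma means younger, so youngest first: C 19.84 < E 538.5 < F 1156 < A 1531 < D 1925 < B 2385.
Counting 5 along gives D (1925 Ma); the excerpt puts that inside the Orosirian, 2050–1800 Ma.
Next in line is B (2385 Ma), and 2385 − 1925 = 460 Myr.

D, in the Orosirian; 460 million years to B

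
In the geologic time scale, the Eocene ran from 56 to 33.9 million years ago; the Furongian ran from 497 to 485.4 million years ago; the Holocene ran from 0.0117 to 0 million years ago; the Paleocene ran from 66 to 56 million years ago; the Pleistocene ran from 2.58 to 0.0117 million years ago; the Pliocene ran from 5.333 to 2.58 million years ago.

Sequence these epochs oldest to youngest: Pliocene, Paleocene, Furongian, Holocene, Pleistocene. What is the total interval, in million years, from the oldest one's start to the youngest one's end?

Furongian → Paleocene → Pliocene → Pleistocene → Holocene; total span 497 Myr

From the excerpt: Pliocene 5.333–2.58; Paleocene 66–56; Furongian 497–485.4; Holocene 0.0117–0; Pleistocene 2.58–0.0117 (Ma).
Larger Ma is earlier, so the oldest is Furongian and the youngest is Holocene; oldest to youngest: Furongian, Paleocene, Pliocene, Pleistocene, Holocene.
Oldest start 497 minus youngest end 0 gives 497 Myr overall.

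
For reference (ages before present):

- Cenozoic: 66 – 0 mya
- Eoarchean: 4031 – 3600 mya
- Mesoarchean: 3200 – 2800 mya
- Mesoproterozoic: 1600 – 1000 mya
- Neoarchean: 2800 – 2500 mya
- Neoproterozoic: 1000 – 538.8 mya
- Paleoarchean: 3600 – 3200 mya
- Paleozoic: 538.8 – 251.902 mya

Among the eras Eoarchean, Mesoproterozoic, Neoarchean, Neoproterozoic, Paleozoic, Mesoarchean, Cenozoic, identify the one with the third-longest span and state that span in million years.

Start − end for each: Eoarchean 4031 − 3600 = 431; Mesoproterozoic 1600 − 1000 = 600; Neoarchean 2800 − 2500 = 300; Neoproterozoic 1000 − 538.8 = 461.2; Paleozoic 538.8 − 251.902 = 286.898; Mesoarchean 3200 − 2800 = 400; Cenozoic 66 − 0 = 66.
Ranking these from longest: Mesoproterozoic > Neoproterozoic > Eoarchean > Mesoarchean > Neoarchean > Paleozoic > Cenozoic.
Position 3 in that ranking is Eoarchean, which lasted 431 Myr.

Eoarchean, 431 million years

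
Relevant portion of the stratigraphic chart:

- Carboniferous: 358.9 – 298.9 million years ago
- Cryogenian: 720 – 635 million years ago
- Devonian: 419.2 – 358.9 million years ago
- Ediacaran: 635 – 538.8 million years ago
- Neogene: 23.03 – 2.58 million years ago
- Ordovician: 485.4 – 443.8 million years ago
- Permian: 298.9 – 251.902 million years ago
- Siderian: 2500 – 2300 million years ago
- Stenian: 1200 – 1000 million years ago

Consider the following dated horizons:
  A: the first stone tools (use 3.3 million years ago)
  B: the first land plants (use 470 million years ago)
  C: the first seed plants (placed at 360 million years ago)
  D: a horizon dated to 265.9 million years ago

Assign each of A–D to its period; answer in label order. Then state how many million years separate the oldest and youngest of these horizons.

A — Neogene; B — Ordovician; C — Devonian; D — Permian; span 466.7 million years

A: 3.3 Ma lies in 23.03–2.58 Ma, so Neogene.
B: 470 Ma lies in 485.4–443.8 Ma, so Ordovician.
C: 360 Ma lies in 419.2–358.9 Ma, so Devonian.
D: 265.9 Ma lies in 298.9–251.902 Ma, so Permian.
Oldest = 470 Ma, youngest = 3.3 Ma → span 466.7 Myr.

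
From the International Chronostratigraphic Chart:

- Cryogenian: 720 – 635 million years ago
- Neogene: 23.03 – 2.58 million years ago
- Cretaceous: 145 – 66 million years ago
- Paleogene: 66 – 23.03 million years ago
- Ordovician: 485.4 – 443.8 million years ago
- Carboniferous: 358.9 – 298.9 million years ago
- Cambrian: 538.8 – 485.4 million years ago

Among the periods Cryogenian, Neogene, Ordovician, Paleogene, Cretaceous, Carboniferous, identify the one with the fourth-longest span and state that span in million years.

Start − end for each: Cryogenian 720 − 635 = 85; Neogene 23.03 − 2.58 = 20.45; Ordovician 485.4 − 443.8 = 41.6; Paleogene 66 − 23.03 = 42.97; Cretaceous 145 − 66 = 79; Carboniferous 358.9 − 298.9 = 60.
Ranking these from longest: Cryogenian > Cretaceous > Carboniferous > Paleogene > Ordovician > Neogene.
Position 4 in that ranking is Paleogene, which lasted 42.97 Myr.

Paleogene, 42.97 million years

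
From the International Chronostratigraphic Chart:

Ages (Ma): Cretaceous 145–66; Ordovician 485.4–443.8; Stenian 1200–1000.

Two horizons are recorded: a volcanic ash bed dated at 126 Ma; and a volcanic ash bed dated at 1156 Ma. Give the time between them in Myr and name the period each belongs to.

1030 million years apart; the first in the Cretaceous, the second in the Stenian

Elapsed time: 1156 − 126 = 1030 Myr.
126 Ma lies within 145–66 Ma: Cretaceous.
1156 Ma lies within 1200–1000 Ma: Stenian.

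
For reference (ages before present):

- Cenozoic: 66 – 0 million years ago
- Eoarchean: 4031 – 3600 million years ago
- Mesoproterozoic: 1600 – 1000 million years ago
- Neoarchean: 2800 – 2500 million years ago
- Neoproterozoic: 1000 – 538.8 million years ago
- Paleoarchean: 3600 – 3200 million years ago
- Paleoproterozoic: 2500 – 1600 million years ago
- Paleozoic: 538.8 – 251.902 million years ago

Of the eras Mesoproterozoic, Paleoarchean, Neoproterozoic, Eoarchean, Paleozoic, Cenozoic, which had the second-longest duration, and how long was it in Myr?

Durations: Mesoproterozoic 600; Paleoarchean 400; Neoproterozoic 461.2; Eoarchean 431; Paleozoic 286.898; Cenozoic 66 Myr.
Sorted longest-first: Mesoproterozoic (600), Neoproterozoic (461.2), Eoarchean (431), Paleoarchean (400), Paleozoic (286.898), Cenozoic (66).
The second longest is Neoproterozoic at 461.2 Myr.

Neoproterozoic, 461.2 million years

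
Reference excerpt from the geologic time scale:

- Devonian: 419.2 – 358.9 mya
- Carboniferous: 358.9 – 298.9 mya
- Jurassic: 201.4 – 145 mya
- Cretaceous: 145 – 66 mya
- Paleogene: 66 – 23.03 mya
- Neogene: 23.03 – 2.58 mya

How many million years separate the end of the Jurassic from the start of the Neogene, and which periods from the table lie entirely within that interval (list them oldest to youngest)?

The Jurassic closes at 145 Ma and the Neogene opens at 23.03 Ma, so the interval is 145 − 23.03 = 121.97 Myr.
A period fits inside if it starts at or after 145 Ma and ends at or before 23.03 Ma; oldest first that gives Cretaceous, Paleogene.

121.97 million years; Cretaceous, Paleogene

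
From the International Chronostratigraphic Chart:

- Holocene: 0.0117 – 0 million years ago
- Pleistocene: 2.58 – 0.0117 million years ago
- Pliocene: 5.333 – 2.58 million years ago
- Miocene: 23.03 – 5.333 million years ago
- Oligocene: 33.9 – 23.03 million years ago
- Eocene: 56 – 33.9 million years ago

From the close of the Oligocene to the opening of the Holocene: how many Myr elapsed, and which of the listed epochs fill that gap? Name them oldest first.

End of Oligocene = 23.03 Ma; start of Holocene = 0.0117 Ma.
Gap = 23.03 − 0.0117 = 23.0183 Myr.
Epochs wholly inside 23.03–0.0117 Ma: Miocene (23.03–5.333), Pliocene (5.333–2.58), Pleistocene (2.58–0.0117).

23.0183 million years; Miocene, Pliocene, Pleistocene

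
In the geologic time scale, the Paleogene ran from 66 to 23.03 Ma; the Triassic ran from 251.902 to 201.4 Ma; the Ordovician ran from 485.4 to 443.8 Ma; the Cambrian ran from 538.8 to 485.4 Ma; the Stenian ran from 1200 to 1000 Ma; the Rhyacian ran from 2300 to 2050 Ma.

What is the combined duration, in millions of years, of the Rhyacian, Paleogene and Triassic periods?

343.472 million years

Duration is start − end for each: (2300 − 2050) + (66 − 23.03) + (251.902 − 201.4).
That is 250 + 42.97 + 50.502, which totals 343.472 million years.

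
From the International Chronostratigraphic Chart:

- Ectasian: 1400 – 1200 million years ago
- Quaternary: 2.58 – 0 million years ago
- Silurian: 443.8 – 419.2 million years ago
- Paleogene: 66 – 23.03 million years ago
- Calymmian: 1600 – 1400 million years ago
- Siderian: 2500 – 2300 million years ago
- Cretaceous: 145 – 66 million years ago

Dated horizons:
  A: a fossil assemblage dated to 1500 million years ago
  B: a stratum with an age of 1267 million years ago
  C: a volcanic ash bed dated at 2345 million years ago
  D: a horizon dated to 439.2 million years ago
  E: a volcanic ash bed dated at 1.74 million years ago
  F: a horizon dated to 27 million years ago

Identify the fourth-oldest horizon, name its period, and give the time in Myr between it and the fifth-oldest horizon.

D, in the Silurian; 412.2 million years to F

Larger Ma means older, so oldest first: C 2345 > A 1500 > B 1267 > D 439.2 > F 27 > E 1.74.
Counting 4 along gives D (439.2 Ma); the excerpt puts that inside the Silurian, 443.8–419.2 Ma.
Next in line is F (27 Ma), and 439.2 − 27 = 412.2 Myr.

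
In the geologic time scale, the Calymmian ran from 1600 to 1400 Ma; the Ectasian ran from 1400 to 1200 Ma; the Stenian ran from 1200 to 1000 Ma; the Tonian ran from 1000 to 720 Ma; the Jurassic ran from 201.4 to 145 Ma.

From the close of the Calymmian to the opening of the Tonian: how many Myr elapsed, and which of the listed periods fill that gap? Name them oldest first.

The Calymmian closes at 1400 Ma and the Tonian opens at 1000 Ma, so the interval is 1400 − 1000 = 400 Myr.
A period fits inside if it starts at or after 1400 Ma and ends at or before 1000 Ma; oldest first that gives Ectasian, Stenian.

400 million years; Ectasian, Stenian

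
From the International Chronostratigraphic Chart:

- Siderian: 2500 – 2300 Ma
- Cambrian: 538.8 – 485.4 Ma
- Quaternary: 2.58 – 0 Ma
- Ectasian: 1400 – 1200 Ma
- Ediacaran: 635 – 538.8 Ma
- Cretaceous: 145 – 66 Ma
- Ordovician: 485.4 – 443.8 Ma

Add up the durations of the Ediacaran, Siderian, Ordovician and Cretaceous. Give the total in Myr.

416.8 million years

Duration is start − end for each: (635 − 538.8) + (2500 − 2300) + (485.4 − 443.8) + (145 − 66).
That is 96.2 + 200 + 41.6 + 79, which totals 416.8 million years.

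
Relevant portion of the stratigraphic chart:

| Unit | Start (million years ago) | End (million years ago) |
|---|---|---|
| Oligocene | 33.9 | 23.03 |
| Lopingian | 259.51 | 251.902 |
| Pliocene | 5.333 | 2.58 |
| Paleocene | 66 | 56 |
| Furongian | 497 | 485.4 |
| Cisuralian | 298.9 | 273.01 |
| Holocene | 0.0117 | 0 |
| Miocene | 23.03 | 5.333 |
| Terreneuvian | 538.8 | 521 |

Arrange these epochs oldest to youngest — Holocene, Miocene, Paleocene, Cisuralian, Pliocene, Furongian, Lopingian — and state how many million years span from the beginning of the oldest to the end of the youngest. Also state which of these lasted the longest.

Furongian → Cisuralian → Lopingian → Paleocene → Miocene → Pliocene → Holocene; total span 497 Myr; longest is Cisuralian

Start ages (Ma): Furongian 497, Cisuralian 298.9, Lopingian 259.51, Paleocene 66, Miocene 23.03, Pliocene 5.333, Holocene 0.0117.
Ordered oldest to youngest: Furongian, Cisuralian, Lopingian, Paleocene, Miocene, Pliocene, Holocene.
Span = 497 − 0 = 497 Myr.
Durations: Pliocene 2.753, Miocene 17.697, Lopingian 7.608, Holocene 0.0117, Cisuralian 25.89, Paleocene 10, Furongian 11.6 → longest is Cisuralian (25.89 Myr).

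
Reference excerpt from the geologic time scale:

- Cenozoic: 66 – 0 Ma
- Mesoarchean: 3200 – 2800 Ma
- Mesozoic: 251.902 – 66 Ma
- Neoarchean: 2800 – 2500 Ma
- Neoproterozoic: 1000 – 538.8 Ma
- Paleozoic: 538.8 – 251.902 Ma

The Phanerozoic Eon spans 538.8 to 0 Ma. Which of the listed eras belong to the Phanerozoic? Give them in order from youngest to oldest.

Cenozoic, Mesozoic, Paleozoic

Eras with both bounds inside 538.8–0 Ma: Cenozoic (66–0), Mesozoic (251.902–66), Paleozoic (538.8–251.902).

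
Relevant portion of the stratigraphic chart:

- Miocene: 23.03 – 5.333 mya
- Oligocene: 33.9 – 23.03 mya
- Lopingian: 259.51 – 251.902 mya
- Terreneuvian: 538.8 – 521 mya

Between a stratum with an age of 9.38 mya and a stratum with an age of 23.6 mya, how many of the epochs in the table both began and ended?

Checking each listed span, none has both start < 23.6 Ma and end > 9.38 Ma — every epoch straddles one of the two dates or lies outside them — so the count is 0.

0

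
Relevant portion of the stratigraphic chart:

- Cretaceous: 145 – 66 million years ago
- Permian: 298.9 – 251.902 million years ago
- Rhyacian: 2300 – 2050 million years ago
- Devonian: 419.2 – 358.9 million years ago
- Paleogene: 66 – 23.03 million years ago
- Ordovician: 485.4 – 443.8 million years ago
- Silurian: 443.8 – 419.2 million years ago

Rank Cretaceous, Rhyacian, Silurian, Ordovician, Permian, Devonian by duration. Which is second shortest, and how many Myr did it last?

Ordovician, 41.6 million years

Start − end for each: Cretaceous 145 − 66 = 79; Rhyacian 2300 − 2050 = 250; Silurian 443.8 − 419.2 = 24.6; Ordovician 485.4 − 443.8 = 41.6; Permian 298.9 − 251.902 = 46.998; Devonian 419.2 − 358.9 = 60.3.
Ranking these from shortest: Silurian < Ordovician < Permian < Devonian < Cretaceous < Rhyacian.
Position 2 in that ranking is Ordovician, which lasted 41.6 Myr.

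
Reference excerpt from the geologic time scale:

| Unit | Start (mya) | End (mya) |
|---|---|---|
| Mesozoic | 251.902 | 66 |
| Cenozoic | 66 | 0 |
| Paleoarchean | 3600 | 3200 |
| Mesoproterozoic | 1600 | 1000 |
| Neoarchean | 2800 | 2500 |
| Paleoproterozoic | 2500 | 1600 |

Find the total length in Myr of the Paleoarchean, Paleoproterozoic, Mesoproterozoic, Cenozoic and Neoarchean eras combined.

Duration is start − end for each: (3600 − 3200) + (2500 − 1600) + (1600 − 1000) + (66 − 0) + (2800 − 2500).
That is 400 + 900 + 600 + 66 + 300, which totals 2266 million years.

2266 million years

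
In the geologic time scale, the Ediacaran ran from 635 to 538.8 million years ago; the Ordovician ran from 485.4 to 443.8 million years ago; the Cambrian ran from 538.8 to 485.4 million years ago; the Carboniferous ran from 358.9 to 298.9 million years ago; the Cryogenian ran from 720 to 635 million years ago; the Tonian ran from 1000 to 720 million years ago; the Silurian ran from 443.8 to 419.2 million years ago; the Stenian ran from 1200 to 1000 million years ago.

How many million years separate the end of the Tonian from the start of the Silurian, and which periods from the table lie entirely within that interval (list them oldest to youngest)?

The Tonian closes at 720 Ma and the Silurian opens at 443.8 Ma, so the interval is 720 − 443.8 = 276.2 Myr.
A period fits inside if it starts at or after 720 Ma and ends at or before 443.8 Ma; oldest first that gives Cryogenian, Ediacaran, Cambrian, Ordovician.

276.2 million years; Cryogenian, Ediacaran, Cambrian, Ordovician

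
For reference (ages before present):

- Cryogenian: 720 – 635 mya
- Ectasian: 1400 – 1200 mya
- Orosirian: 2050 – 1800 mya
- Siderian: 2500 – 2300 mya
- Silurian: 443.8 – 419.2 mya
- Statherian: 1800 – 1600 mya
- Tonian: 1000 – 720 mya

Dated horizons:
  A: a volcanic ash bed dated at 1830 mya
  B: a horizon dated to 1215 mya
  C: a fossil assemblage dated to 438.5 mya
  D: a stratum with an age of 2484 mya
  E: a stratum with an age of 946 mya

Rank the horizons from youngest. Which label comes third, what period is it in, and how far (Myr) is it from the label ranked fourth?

B, in the Ectasian; 615 million years to A

Sorted youngest-first by Ma: C (438.5), E (946), B (1215), A (1830), D (2484).
The third youngest is B at 1215 Ma, which lies in 1400–1200 Ma: the Ectasian.
The fourth youngest is A at 1830 Ma; separation = |1215 − 1830| = 615 Myr.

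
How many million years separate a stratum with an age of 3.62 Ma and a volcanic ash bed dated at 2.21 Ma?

3.62 − 2.21 = 1.41 million years.

1.41 million years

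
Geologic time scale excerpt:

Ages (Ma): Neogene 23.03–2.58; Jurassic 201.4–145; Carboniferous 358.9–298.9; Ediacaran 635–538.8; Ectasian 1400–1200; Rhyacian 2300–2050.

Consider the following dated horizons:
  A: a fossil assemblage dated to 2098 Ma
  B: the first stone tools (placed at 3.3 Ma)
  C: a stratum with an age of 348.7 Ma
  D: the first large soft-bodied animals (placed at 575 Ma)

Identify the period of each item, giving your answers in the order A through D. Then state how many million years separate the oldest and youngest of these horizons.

A — Rhyacian; B — Neogene; C — Carboniferous; D — Ediacaran; span 2094.7 million years

A: 2098 Ma lies in 2300–2050 Ma, so Rhyacian.
B: 3.3 Ma lies in 23.03–2.58 Ma, so Neogene.
C: 348.7 Ma lies in 358.9–298.9 Ma, so Carboniferous.
D: 575 Ma lies in 635–538.8 Ma, so Ediacaran.
Oldest = 2098 Ma, youngest = 3.3 Ma → span 2094.7 Myr.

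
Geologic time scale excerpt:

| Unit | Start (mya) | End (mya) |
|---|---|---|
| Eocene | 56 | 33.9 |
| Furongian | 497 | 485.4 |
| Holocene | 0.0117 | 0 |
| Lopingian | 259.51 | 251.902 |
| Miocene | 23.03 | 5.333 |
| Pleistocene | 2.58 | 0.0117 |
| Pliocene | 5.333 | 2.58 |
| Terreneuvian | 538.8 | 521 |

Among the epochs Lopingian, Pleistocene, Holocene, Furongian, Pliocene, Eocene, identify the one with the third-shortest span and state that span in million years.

Pliocene, 2.753 million years

Durations: Lopingian 7.608; Pleistocene 2.5683; Holocene 0.0117; Furongian 11.6; Pliocene 2.753; Eocene 22.1 Myr.
Sorted shortest-first: Holocene (0.0117), Pleistocene (2.5683), Pliocene (2.753), Lopingian (7.608), Furongian (11.6), Eocene (22.1).
The third shortest is Pliocene at 2.753 Myr.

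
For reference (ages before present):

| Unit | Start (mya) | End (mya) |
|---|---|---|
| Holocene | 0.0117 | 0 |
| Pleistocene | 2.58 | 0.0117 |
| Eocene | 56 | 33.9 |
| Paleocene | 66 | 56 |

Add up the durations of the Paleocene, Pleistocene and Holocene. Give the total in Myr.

12.58 million years

Each duration: Paleocene = 10; Pleistocene = 2.5683; Holocene = 0.0117.
Sum: 10 + 2.5683 + 0.0117 = 12.58 Myr.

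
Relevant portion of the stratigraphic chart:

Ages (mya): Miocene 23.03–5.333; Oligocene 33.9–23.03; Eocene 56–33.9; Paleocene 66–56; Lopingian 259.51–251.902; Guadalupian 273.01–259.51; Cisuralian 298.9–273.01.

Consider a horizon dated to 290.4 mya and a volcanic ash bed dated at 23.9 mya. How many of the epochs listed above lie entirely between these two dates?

The older date is 290.4 Ma and the younger is 23.9 Ma.
Epochs with start < 290.4 and end > 23.9 Ma: Guadalupian (273.01–259.51), Lopingian (259.51–251.902), Paleocene (66–56), Eocene (56–33.9).
That is 4 complete epochs.

4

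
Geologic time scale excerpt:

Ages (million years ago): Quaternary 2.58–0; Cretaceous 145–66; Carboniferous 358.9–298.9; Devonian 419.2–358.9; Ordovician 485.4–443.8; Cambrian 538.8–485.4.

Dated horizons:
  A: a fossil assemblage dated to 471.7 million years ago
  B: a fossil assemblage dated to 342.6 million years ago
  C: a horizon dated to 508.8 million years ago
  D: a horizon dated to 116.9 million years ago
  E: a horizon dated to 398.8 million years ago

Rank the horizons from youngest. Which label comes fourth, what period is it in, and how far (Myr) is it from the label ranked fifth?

Smaller Ma means younger, so youngest first: D 116.9 < B 342.6 < E 398.8 < A 471.7 < C 508.8.
Counting 4 along gives A (471.7 Ma); the excerpt puts that inside the Ordovician, 485.4–443.8 Ma.
Next in line is C (508.8 Ma), and 508.8 − 471.7 = 37.1 Myr.

A, in the Ordovician; 37.1 million years to C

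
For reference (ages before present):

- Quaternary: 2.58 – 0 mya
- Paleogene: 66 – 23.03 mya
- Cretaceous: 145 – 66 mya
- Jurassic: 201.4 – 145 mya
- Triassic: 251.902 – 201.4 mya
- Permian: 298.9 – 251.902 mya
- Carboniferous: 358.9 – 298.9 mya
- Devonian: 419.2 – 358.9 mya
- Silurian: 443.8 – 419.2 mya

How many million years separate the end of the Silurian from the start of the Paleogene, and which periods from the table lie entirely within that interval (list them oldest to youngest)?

353.2 million years; Devonian, Carboniferous, Permian, Triassic, Jurassic, Cretaceous

The Silurian closes at 419.2 Ma and the Paleogene opens at 66 Ma, so the interval is 419.2 − 66 = 353.2 Myr.
A period fits inside if it starts at or after 419.2 Ma and ends at or before 66 Ma; oldest first that gives Devonian, Carboniferous, Permian, Triassic, Jurassic, Cretaceous.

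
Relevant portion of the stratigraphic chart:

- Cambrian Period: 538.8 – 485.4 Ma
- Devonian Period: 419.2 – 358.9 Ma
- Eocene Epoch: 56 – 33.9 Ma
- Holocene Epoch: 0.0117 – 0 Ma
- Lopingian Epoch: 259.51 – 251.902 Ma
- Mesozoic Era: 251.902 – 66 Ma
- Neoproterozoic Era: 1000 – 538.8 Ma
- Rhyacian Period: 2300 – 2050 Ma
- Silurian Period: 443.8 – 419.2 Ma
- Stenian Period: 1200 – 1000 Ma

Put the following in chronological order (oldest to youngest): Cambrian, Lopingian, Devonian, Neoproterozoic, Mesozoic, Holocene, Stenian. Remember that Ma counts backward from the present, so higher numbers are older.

Read off each span (Ma): Cambrian 538.8–485.4; Lopingian 259.51–251.902; Devonian 419.2–358.9; Neoproterozoic 1000–538.8; Mesozoic 251.902–66; Holocene 0.0117–0; Stenian 1200–1000.
Larger Ma is older, so oldest→youngest is Stenian, Neoproterozoic, Cambrian, Devonian, Lopingian, Mesozoic, Holocene.

Stenian, then Neoproterozoic, then Cambrian, then Devonian, then Lopingian, then Mesozoic, then Holocene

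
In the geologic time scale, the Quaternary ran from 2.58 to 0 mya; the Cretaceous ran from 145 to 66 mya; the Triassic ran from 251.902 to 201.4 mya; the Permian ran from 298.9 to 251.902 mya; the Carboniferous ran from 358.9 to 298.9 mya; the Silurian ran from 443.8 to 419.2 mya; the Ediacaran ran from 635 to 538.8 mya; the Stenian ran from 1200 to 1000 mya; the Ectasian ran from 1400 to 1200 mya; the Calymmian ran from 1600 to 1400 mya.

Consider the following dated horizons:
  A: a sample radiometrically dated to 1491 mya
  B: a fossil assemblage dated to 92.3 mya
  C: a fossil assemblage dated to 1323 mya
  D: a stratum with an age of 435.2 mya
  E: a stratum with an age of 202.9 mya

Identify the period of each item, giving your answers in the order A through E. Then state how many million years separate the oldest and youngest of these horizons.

A: 1491 Ma lies in 1600–1400 Ma, so Calymmian.
B: 92.3 Ma lies in 145–66 Ma, so Cretaceous.
C: 1323 Ma lies in 1400–1200 Ma, so Ectasian.
D: 435.2 Ma lies in 443.8–419.2 Ma, so Silurian.
E: 202.9 Ma lies in 251.902–201.4 Ma, so Triassic.
Oldest = 1491 Ma, youngest = 92.3 Ma → span 1398.7 Myr.

A — Calymmian; B — Cretaceous; C — Ectasian; D — Silurian; E — Triassic; span 1398.7 million years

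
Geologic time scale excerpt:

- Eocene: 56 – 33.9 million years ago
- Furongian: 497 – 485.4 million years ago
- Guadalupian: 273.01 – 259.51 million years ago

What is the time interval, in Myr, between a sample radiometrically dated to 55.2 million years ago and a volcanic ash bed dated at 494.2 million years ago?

439 million years

494.2 − 55.2 = 439 million years.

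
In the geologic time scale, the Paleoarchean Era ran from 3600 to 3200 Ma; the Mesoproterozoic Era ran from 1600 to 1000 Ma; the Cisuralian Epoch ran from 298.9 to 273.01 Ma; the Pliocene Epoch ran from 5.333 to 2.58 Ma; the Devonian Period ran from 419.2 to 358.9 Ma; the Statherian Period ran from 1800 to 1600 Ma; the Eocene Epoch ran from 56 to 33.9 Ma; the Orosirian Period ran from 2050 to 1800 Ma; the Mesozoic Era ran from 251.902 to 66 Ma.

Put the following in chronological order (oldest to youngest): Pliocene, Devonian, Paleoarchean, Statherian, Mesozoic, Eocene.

Paleoarchean → Statherian → Devonian → Mesozoic → Eocene → Pliocene

Read off each span (Ma): Pliocene 5.333–2.58; Devonian 419.2–358.9; Paleoarchean 3600–3200; Statherian 1800–1600; Mesozoic 251.902–66; Eocene 56–33.9.
Larger Ma is older, so oldest→youngest is Paleoarchean, Statherian, Devonian, Mesozoic, Eocene, Pliocene.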